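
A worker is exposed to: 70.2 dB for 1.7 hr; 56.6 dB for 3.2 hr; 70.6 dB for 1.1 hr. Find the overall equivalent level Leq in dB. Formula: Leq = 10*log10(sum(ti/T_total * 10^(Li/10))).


T_total = 1.7 + 3.2 + 1.1 = 6.0 hr
(1.7/6.0) * 10^(70.2/10) = 2.96686e+06
(3.2/6.0) * 10^(56.6/10) = 243780
(1.1/6.0) * 10^(70.6/10) = 2.10495e+06
Sum = 2.96686e+06 + 243780 + 2.10495e+06 = 5.31559e+06
Leq = 10*log10(5.31559e+06) = 67.256 dB


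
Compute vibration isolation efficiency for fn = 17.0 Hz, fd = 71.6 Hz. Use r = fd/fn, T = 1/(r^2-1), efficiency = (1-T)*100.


r = 71.6 / 17.0 = 4.21176
r^2 - 1 = 4.21176^2 - 1 = 16.7389
T = 1/16.7389 = 0.0597411
Efficiency = (1 - 0.0597411)*100 = 94.026 %


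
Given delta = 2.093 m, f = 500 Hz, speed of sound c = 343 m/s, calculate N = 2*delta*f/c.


N = 2*delta*f/c = 2*delta/lambda, where lambda = c/f
lambda = 343 / 500 = 0.686 m
N = 2 * 2.093 / 0.686 = 6.102


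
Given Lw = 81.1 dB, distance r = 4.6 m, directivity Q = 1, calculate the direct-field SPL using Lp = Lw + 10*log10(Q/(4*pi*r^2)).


4*pi*r^2 = 4*pi*4.6^2 = 265.904 m^2
Q / (4*pi*r^2) = 1 / 265.904 = 0.00376076
Lp = 81.1 + 10*log10(0.00376076) = 56.853 dB


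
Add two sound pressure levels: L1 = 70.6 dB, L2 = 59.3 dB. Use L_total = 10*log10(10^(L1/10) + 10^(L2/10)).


10^(70.6/10) = 1.14815e+07
10^(59.3/10) = 851138
Sum = 1.14815e+07 + 851138 = 1.23326e+07
L_total = 10*log10(1.23326e+07) = 70.911 dB


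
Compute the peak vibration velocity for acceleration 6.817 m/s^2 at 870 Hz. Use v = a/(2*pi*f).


omega = 2*pi*f = 2*pi*870 = 5466.37 rad/s
v = a / omega = 6.817 / 5466.37 = 0.0012471 m/s


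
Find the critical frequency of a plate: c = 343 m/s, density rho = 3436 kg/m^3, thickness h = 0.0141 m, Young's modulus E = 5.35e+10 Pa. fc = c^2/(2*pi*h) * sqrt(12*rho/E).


12*rho/E = 12*3436/5.35e+10 = 7.70692e-07
sqrt(12*rho/E) = sqrt(7.70692e-07) = 0.000877891
c^2/(2*pi*h) = 343^2/(2*pi*0.0141) = 1.32797e+06
fc = 1.32797e+06 * 0.000877891 = 1165.8 Hz


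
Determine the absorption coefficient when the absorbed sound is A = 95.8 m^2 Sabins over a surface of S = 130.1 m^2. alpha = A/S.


Absorption coefficient = absorbed power / incident power
alpha = A / S = 95.8 / 130.1 = 0.73636


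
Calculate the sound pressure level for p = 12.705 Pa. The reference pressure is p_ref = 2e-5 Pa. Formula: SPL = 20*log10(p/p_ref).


p / p_ref = 12.705 / 2e-5 = 635250
SPL = 20 * log10(635250) = 116.06 dB


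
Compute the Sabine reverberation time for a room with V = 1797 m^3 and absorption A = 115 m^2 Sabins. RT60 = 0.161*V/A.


RT60 = 0.161 * 1797 / 115 = 2.5158 s


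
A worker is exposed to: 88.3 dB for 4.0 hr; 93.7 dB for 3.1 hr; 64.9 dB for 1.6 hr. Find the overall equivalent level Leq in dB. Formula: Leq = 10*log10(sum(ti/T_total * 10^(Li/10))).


T_total = 4.0 + 3.1 + 1.6 = 8.7 hr
(4.0/8.7) * 10^(88.3/10) = 3.10843e+08
(3.1/8.7) * 10^(93.7/10) = 8.353e+08
(1.6/8.7) * 10^(64.9/10) = 568330
Sum = 3.10843e+08 + 8.353e+08 + 568330 = 1.14671e+09
Leq = 10*log10(1.14671e+09) = 90.595 dB


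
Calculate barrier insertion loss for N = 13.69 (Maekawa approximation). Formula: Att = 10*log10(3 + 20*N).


3 + 20*N = 3 + 20*13.69 = 276.8
Att = 10*log10(276.8) = 24.422 dB


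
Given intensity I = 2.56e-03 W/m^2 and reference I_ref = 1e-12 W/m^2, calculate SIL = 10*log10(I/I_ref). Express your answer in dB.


I / I_ref = 2.56e-03 / 1e-12 = 2.56e+09
SIL = 10 * log10(2.56e+09) = 94.082 dB


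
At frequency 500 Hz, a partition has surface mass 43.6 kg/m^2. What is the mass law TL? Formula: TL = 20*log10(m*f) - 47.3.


m * f = 43.6 * 500 = 21800
20*log10(21800) = 86.7691 dB
TL = 86.7691 - 47.3 = 39.469 dB


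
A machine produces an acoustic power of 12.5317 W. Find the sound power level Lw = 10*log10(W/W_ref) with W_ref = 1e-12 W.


W / W_ref = 12.5317 / 1e-12 = 1.25317e+13
Lw = 10 * log10(1.25317e+13) = 130.98 dB


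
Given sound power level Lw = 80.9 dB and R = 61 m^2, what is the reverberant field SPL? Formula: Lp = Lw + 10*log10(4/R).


4/R = 4/61 = 0.0655738
Lp = 80.9 + 10*log10(0.0655738) = 69.067 dB


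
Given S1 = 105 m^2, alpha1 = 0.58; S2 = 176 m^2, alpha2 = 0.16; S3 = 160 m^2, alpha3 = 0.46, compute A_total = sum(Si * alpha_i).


105 * 0.58 = 60.9
176 * 0.16 = 28.16
160 * 0.46 = 73.6
A_total = 60.9 + 28.16 + 73.6 = 162.66 m^2


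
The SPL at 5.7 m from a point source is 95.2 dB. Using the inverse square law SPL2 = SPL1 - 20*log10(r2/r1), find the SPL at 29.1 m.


r2/r1 = 29.1/5.7 = 5.10526
Correction = 20*log10(5.10526) = 14.1604 dB
SPL2 = 95.2 - 14.1604 = 81.04 dB


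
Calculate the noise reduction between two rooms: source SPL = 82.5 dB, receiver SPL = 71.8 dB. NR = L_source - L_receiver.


NR = L_source - L_receiver (difference between source and receiving room levels)
NR = 82.5 - 71.8 = 10.7 dB


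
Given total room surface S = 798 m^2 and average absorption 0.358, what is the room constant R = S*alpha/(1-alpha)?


R = 798 * 0.358 / (1 - 0.358) = 444.99 m^2


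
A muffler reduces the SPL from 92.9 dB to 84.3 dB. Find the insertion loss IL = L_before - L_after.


Insertion loss = SPL without muffler - SPL with muffler
IL = 92.9 - 84.3 = 8.6 dB


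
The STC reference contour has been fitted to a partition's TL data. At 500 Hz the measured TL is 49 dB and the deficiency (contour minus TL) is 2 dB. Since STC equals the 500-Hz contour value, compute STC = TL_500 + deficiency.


By ASTM E413, STC = value of the fitted reference contour at 500 Hz.
Contour value at 500 Hz = TL_500 + deficiency = 49 + 2 = 51
STC = 51


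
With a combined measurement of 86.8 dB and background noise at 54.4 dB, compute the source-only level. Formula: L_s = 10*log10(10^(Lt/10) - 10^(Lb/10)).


10^(86.8/10) = 4.7863e+08
10^(54.4/10) = 275423
Difference = 4.7863e+08 - 275423 = 4.78355e+08
L_source = 10*log10(4.78355e+08) = 86.798 dB


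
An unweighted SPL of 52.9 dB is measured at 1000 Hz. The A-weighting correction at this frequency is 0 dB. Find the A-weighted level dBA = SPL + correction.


A-weighting table: 1000 Hz -> 0 dB correction
SPL_A = SPL + correction = 52.9 + (0) = 52.9 dBA


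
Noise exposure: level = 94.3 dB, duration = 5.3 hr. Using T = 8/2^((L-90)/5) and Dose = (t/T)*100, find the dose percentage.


T_allowed = 8 / 2^((94.3 - 90)/5) = 4.40762 hr
Dose = 5.3 / 4.40762 * 100 = 120.25 %


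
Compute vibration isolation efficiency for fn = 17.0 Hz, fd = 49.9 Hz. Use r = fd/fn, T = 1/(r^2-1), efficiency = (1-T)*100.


r = 49.9 / 17.0 = 2.93529
r^2 - 1 = 2.93529^2 - 1 = 7.61593
T = 1/7.61593 = 0.131304
Efficiency = (1 - 0.131304)*100 = 86.87 %


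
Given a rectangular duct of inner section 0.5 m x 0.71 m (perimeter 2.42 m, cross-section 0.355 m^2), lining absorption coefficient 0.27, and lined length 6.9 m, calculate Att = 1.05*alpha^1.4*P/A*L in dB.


alpha^1.4 = 0.27^1.4 = 0.159922
Attenuation rate = 1.05 * alpha^1.4 * P / A
= 1.05 * 0.159922 * 2.42 / 0.355 = 1.14468 dB/m
Total Att = 1.14468 * 6.9 = 7.8983 dB


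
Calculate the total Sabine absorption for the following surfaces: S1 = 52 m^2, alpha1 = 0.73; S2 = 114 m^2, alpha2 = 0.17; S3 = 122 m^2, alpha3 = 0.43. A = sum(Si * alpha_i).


52 * 0.73 = 37.96
114 * 0.17 = 19.38
122 * 0.43 = 52.46
A_total = 37.96 + 19.38 + 52.46 = 109.8 m^2


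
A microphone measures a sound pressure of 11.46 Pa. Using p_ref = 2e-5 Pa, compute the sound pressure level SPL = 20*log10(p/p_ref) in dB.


p / p_ref = 11.46 / 2e-5 = 573000
SPL = 20 * log10(573000) = 115.16 dB


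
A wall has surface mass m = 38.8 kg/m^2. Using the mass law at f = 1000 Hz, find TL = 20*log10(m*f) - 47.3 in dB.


m * f = 38.8 * 1000 = 38800
20*log10(38800) = 91.7766 dB
TL = 91.7766 - 47.3 = 44.477 dB


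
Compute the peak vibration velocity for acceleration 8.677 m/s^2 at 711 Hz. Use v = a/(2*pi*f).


omega = 2*pi*f = 2*pi*711 = 4467.34 rad/s
v = a / omega = 8.677 / 4467.34 = 0.0019423 m/s


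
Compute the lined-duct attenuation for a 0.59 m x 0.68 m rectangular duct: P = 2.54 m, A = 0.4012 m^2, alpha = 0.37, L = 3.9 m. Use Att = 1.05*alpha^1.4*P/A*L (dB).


alpha^1.4 = 0.37^1.4 = 0.248589
Attenuation rate = 1.05 * alpha^1.4 * P / A
= 1.05 * 0.248589 * 2.54 / 0.4012 = 1.65251 dB/m
Total Att = 1.65251 * 3.9 = 6.4448 dB


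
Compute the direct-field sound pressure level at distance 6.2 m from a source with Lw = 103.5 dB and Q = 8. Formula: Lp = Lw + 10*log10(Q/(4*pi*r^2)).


4*pi*r^2 = 4*pi*6.2^2 = 483.051 m^2
Q / (4*pi*r^2) = 8 / 483.051 = 0.0165614
Lp = 103.5 + 10*log10(0.0165614) = 85.691 dB


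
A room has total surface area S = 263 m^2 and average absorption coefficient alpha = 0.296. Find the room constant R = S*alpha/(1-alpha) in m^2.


R = 263 * 0.296 / (1 - 0.296) = 110.58 m^2


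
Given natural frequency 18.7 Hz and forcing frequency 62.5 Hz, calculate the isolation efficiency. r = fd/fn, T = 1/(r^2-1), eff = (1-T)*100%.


r = 62.5 / 18.7 = 3.34225
r^2 - 1 = 3.34225^2 - 1 = 10.1706
T = 1/10.1706 = 0.0983226
Efficiency = (1 - 0.0983226)*100 = 90.168 %


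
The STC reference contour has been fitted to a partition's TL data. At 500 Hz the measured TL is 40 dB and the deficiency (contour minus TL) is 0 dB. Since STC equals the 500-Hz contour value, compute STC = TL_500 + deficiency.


By ASTM E413, STC = value of the fitted reference contour at 500 Hz.
Contour value at 500 Hz = TL_500 + deficiency = 40 + 0 = 40
STC = 40


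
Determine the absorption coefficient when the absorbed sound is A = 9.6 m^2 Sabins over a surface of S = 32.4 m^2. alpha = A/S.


Absorption coefficient = absorbed power / incident power
alpha = A / S = 9.6 / 32.4 = 0.2963


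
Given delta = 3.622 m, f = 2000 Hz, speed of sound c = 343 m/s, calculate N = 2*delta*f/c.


N = 2*delta*f/c = 2*delta/lambda, where lambda = c/f
lambda = 343 / 2000 = 0.1715 m
N = 2 * 3.622 / 0.1715 = 42.239


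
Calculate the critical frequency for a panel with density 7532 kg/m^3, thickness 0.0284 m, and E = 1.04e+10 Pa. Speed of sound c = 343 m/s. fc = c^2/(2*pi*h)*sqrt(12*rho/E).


12*rho/E = 12*7532/1.04e+10 = 8.69077e-06
sqrt(12*rho/E) = sqrt(8.69077e-06) = 0.00294801
c^2/(2*pi*h) = 343^2/(2*pi*0.0284) = 659311
fc = 659311 * 0.00294801 = 1943.7 Hz


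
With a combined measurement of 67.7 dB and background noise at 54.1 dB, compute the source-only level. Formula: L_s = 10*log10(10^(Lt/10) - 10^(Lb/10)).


10^(67.7/10) = 5.88844e+06
10^(54.1/10) = 257040
Difference = 5.88844e+06 - 257040 = 5.6314e+06
L_source = 10*log10(5.6314e+06) = 67.506 dB


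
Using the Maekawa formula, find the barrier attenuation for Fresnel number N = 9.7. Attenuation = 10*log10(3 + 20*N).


3 + 20*N = 3 + 20*9.7 = 197
Att = 10*log10(197) = 22.945 dB


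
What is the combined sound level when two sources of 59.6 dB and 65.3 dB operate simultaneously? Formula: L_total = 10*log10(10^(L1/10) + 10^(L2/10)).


10^(59.6/10) = 912011
10^(65.3/10) = 3.38844e+06
Sum = 912011 + 3.38844e+06 = 4.30045e+06
L_total = 10*log10(4.30045e+06) = 66.335 dB


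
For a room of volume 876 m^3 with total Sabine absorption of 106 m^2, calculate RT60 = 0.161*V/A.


RT60 = 0.161 * 876 / 106 = 1.3305 s


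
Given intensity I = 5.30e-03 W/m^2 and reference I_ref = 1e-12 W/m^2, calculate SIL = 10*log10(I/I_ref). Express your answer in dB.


I / I_ref = 5.30e-03 / 1e-12 = 5.3e+09
SIL = 10 * log10(5.3e+09) = 97.243 dB


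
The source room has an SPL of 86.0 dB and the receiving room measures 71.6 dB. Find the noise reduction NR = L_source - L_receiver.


NR = L_source - L_receiver (difference between source and receiving room levels)
NR = 86.0 - 71.6 = 14.4 dB


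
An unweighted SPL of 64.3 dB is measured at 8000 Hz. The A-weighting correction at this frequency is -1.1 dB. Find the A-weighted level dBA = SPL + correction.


A-weighting table: 8000 Hz -> -1.1 dB correction
SPL_A = SPL + correction = 64.3 + (-1.1) = 63.2 dBA


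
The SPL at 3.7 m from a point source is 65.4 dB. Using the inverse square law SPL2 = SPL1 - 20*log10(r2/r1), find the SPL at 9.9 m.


r2/r1 = 9.9/3.7 = 2.67568
Correction = 20*log10(2.67568) = 8.54868 dB
SPL2 = 65.4 - 8.54868 = 56.851 dB


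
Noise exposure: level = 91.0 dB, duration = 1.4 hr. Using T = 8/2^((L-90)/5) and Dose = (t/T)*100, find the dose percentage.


T_allowed = 8 / 2^((91.0 - 90)/5) = 6.9644 hr
Dose = 1.4 / 6.9644 * 100 = 20.102 %


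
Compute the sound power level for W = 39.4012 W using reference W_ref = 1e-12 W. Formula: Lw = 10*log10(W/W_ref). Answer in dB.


W / W_ref = 39.4012 / 1e-12 = 3.94012e+13
Lw = 10 * log10(3.94012e+13) = 135.96 dB


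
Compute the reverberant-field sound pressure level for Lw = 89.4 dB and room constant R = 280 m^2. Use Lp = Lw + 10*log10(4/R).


4/R = 4/280 = 0.0142857
Lp = 89.4 + 10*log10(0.0142857) = 70.949 dB


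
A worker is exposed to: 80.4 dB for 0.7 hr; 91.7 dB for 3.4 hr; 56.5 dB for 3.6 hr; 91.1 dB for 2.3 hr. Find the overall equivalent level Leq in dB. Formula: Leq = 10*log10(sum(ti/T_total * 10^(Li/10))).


T_total = 0.7 + 3.4 + 3.6 + 2.3 = 10.0 hr
(0.7/10.0) * 10^(80.4/10) = 7.67535e+06
(3.4/10.0) * 10^(91.7/10) = 5.02897e+08
(3.6/10.0) * 10^(56.5/10) = 160806
(2.3/10.0) * 10^(91.1/10) = 2.96297e+08
Sum = 7.67535e+06 + 5.02897e+08 + 160806 + 2.96297e+08 = 8.0703e+08
Leq = 10*log10(8.0703e+08) = 89.069 dB


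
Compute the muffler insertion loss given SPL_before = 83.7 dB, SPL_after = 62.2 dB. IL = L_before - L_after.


Insertion loss = SPL without muffler - SPL with muffler
IL = 83.7 - 62.2 = 21.5 dB


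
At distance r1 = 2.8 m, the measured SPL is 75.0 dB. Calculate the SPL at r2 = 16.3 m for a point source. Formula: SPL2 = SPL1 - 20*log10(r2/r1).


r2/r1 = 16.3/2.8 = 5.82143
Correction = 20*log10(5.82143) = 15.3006 dB
SPL2 = 75.0 - 15.3006 = 59.699 dB


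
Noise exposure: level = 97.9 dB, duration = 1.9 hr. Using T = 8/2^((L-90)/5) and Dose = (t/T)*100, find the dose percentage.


T_allowed = 8 / 2^((97.9 - 90)/5) = 2.67586 hr
Dose = 1.9 / 2.67586 * 100 = 71.005 %


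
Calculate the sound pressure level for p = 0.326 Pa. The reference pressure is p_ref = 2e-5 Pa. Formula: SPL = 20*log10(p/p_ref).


p / p_ref = 0.326 / 2e-5 = 16300
SPL = 20 * log10(16300) = 84.244 dB


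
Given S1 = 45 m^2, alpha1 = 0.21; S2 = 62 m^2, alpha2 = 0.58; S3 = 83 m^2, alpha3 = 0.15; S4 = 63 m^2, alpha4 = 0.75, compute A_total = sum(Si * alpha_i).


45 * 0.21 = 9.45
62 * 0.58 = 35.96
83 * 0.15 = 12.45
63 * 0.75 = 47.25
A_total = 9.45 + 35.96 + 12.45 + 47.25 = 105.11 m^2


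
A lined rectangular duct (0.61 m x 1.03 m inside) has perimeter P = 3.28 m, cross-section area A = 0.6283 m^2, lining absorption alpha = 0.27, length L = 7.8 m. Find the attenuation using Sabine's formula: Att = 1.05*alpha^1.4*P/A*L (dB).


alpha^1.4 = 0.27^1.4 = 0.159922
Attenuation rate = 1.05 * alpha^1.4 * P / A
= 1.05 * 0.159922 * 3.28 / 0.6283 = 0.876606 dB/m
Total Att = 0.876606 * 7.8 = 6.8375 dB


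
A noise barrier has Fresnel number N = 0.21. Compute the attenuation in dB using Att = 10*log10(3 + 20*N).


3 + 20*N = 3 + 20*0.21 = 7.2
Att = 10*log10(7.2) = 8.5733 dB


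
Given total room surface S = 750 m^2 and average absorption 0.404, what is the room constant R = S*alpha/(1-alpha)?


R = 750 * 0.404 / (1 - 0.404) = 508.39 m^2


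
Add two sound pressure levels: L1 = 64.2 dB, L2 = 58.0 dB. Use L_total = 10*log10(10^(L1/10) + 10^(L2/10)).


10^(64.2/10) = 2.63027e+06
10^(58.0/10) = 630957
Sum = 2.63027e+06 + 630957 = 3.26123e+06
L_total = 10*log10(3.26123e+06) = 65.134 dB


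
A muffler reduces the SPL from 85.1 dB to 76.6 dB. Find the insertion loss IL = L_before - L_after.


Insertion loss = SPL without muffler - SPL with muffler
IL = 85.1 - 76.6 = 8.5 dB


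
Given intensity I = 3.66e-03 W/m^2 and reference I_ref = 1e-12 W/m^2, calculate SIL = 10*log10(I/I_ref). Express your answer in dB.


I / I_ref = 3.66e-03 / 1e-12 = 3.66e+09
SIL = 10 * log10(3.66e+09) = 95.635 dB


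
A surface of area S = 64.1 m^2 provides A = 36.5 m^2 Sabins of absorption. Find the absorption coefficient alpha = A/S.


Absorption coefficient = absorbed power / incident power
alpha = A / S = 36.5 / 64.1 = 0.56942


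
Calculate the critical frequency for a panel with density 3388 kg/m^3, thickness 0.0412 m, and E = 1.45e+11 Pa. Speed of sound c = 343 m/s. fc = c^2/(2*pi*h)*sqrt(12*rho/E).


12*rho/E = 12*3388/1.45e+11 = 2.80386e-07
sqrt(12*rho/E) = sqrt(2.80386e-07) = 0.000529515
c^2/(2*pi*h) = 343^2/(2*pi*0.0412) = 454476
fc = 454476 * 0.000529515 = 240.65 Hz


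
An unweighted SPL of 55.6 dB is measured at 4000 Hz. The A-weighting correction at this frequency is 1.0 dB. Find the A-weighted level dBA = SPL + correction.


A-weighting table: 4000 Hz -> 1.0 dB correction
SPL_A = SPL + correction = 55.6 + (1.0) = 56.6 dBA


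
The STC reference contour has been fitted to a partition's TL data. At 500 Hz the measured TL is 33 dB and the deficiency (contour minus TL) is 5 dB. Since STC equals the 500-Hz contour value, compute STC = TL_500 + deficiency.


By ASTM E413, STC = value of the fitted reference contour at 500 Hz.
Contour value at 500 Hz = TL_500 + deficiency = 33 + 5 = 38
STC = 38


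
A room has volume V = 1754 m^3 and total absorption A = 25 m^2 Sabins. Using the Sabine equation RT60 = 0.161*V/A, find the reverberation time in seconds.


RT60 = 0.161 * 1754 / 25 = 11.296 s


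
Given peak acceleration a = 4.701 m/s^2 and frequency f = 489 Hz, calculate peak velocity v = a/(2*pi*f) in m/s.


omega = 2*pi*f = 2*pi*489 = 3072.48 rad/s
v = a / omega = 4.701 / 3072.48 = 0.00153 m/s


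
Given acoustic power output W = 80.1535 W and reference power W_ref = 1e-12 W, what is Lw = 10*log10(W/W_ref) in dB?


W / W_ref = 80.1535 / 1e-12 = 8.01535e+13
Lw = 10 * log10(8.01535e+13) = 139.04 dB


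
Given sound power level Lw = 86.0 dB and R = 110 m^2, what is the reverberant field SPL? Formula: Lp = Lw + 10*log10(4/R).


4/R = 4/110 = 0.0363636
Lp = 86.0 + 10*log10(0.0363636) = 71.607 dB


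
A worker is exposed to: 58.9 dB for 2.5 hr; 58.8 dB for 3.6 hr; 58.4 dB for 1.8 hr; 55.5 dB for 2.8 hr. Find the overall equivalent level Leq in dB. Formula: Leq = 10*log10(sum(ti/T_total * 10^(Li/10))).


T_total = 2.5 + 3.6 + 1.8 + 2.8 = 10.7 hr
(2.5/10.7) * 10^(58.9/10) = 181366
(3.6/10.7) * 10^(58.8/10) = 255222
(1.8/10.7) * 10^(58.4/10) = 116383
(2.8/10.7) * 10^(55.5/10) = 92848.4
Sum = 181366 + 255222 + 116383 + 92848.4 = 645819
Leq = 10*log10(645819) = 58.101 dB


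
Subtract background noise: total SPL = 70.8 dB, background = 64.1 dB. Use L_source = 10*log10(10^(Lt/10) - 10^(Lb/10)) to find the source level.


10^(70.8/10) = 1.20226e+07
10^(64.1/10) = 2.5704e+06
Difference = 1.20226e+07 - 2.5704e+06 = 9.4522e+06
L_source = 10*log10(9.4522e+06) = 69.755 dB


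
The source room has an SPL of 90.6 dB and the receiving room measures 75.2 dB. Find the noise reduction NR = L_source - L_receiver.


NR = L_source - L_receiver (difference between source and receiving room levels)
NR = 90.6 - 75.2 = 15.4 dB


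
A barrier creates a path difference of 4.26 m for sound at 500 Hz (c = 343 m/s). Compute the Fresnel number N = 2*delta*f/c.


N = 2*delta*f/c = 2*delta/lambda, where lambda = c/f
lambda = 343 / 500 = 0.686 m
N = 2 * 4.26 / 0.686 = 12.42


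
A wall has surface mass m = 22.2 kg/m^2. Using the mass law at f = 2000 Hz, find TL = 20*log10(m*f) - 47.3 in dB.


m * f = 22.2 * 2000 = 44400
20*log10(44400) = 92.9477 dB
TL = 92.9477 - 47.3 = 45.648 dB


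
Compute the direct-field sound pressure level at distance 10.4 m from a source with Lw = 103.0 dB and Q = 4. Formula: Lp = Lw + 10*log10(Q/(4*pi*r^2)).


4*pi*r^2 = 4*pi*10.4^2 = 1359.18 m^2
Q / (4*pi*r^2) = 4 / 1359.18 = 0.00294295
Lp = 103.0 + 10*log10(0.00294295) = 77.688 dB


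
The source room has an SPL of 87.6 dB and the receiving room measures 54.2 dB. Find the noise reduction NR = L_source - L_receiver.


NR = L_source - L_receiver (difference between source and receiving room levels)
NR = 87.6 - 54.2 = 33.4 dB


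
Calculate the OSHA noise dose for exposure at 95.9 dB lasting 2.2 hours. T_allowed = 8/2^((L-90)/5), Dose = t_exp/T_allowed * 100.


T_allowed = 8 / 2^((95.9 - 90)/5) = 3.53081 hr
Dose = 2.2 / 3.53081 * 100 = 62.309 %


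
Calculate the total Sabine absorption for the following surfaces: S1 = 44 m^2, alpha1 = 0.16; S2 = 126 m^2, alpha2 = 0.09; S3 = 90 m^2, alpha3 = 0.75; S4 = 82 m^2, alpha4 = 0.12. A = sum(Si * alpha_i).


44 * 0.16 = 7.04
126 * 0.09 = 11.34
90 * 0.75 = 67.5
82 * 0.12 = 9.84
A_total = 7.04 + 11.34 + 67.5 + 9.84 = 95.72 m^2


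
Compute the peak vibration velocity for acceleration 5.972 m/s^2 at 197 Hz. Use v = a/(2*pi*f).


omega = 2*pi*f = 2*pi*197 = 1237.79 rad/s
v = a / omega = 5.972 / 1237.79 = 0.0048247 m/s


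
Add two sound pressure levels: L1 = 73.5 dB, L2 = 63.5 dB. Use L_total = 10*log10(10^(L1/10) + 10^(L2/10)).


10^(73.5/10) = 2.23872e+07
10^(63.5/10) = 2.23872e+06
Sum = 2.23872e+07 + 2.23872e+06 = 2.46259e+07
L_total = 10*log10(2.46259e+07) = 73.914 dB


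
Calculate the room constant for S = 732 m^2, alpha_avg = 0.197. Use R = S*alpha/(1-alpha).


R = 732 * 0.197 / (1 - 0.197) = 179.58 m^2


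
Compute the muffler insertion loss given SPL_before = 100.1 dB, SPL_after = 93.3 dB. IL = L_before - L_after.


Insertion loss = SPL without muffler - SPL with muffler
IL = 100.1 - 93.3 = 6.8 dB


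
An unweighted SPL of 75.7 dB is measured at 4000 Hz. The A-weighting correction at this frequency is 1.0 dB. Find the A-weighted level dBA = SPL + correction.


A-weighting table: 4000 Hz -> 1.0 dB correction
SPL_A = SPL + correction = 75.7 + (1.0) = 76.7 dBA


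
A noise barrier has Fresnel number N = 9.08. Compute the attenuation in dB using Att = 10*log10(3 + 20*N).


3 + 20*N = 3 + 20*9.08 = 184.6
Att = 10*log10(184.6) = 22.662 dB


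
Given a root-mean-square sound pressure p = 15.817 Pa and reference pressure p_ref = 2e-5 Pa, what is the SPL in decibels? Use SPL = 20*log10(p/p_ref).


p / p_ref = 15.817 / 2e-5 = 790850
SPL = 20 * log10(790850) = 117.96 dB


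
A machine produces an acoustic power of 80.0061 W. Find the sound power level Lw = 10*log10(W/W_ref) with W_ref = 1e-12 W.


W / W_ref = 80.0061 / 1e-12 = 8.00061e+13
Lw = 10 * log10(8.00061e+13) = 139.03 dB


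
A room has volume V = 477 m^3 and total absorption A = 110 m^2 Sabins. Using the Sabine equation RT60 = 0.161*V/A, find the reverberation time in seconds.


RT60 = 0.161 * 477 / 110 = 0.69815 s


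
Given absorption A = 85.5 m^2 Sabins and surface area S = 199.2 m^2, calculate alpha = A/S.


Absorption coefficient = absorbed power / incident power
alpha = A / S = 85.5 / 199.2 = 0.42922


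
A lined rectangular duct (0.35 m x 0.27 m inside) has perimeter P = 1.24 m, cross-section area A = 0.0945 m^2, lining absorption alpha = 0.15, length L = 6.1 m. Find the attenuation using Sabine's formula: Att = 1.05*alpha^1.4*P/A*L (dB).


alpha^1.4 = 0.15^1.4 = 0.0702308
Attenuation rate = 1.05 * alpha^1.4 * P / A
= 1.05 * 0.0702308 * 1.24 / 0.0945 = 0.967624 dB/m
Total Att = 0.967624 * 6.1 = 5.9025 dB


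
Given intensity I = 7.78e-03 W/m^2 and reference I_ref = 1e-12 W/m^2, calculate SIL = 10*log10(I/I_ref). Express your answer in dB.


I / I_ref = 7.78e-03 / 1e-12 = 7.78e+09
SIL = 10 * log10(7.78e+09) = 98.91 dB


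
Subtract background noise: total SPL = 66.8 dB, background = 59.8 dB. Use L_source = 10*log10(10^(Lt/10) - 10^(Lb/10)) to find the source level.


10^(66.8/10) = 4.7863e+06
10^(59.8/10) = 954993
Difference = 4.7863e+06 - 954993 = 3.83131e+06
L_source = 10*log10(3.83131e+06) = 65.833 dB


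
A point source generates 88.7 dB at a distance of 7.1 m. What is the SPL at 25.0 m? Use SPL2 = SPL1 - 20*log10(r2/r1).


r2/r1 = 25.0/7.1 = 3.52113
Correction = 20*log10(3.52113) = 10.9336 dB
SPL2 = 88.7 - 10.9336 = 77.766 dB


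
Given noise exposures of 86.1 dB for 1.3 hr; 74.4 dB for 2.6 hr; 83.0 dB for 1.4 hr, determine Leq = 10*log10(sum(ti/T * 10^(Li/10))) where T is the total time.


T_total = 1.3 + 2.6 + 1.4 = 5.3 hr
(1.3/5.3) * 10^(86.1/10) = 9.99235e+07
(2.6/5.3) * 10^(74.4/10) = 1.35113e+07
(1.4/5.3) * 10^(83.0/10) = 5.2705e+07
Sum = 9.99235e+07 + 1.35113e+07 + 5.2705e+07 = 1.6614e+08
Leq = 10*log10(1.6614e+08) = 82.205 dB


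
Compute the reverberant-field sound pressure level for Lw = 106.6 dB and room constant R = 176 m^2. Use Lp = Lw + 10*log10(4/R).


4/R = 4/176 = 0.0227273
Lp = 106.6 + 10*log10(0.0227273) = 90.165 dB


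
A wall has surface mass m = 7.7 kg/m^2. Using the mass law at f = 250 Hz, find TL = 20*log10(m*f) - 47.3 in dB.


m * f = 7.7 * 250 = 1925
20*log10(1925) = 65.6886 dB
TL = 65.6886 - 47.3 = 18.389 dB


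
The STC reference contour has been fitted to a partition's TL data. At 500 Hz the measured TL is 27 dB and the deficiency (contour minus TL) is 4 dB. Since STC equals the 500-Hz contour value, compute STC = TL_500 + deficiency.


By ASTM E413, STC = value of the fitted reference contour at 500 Hz.
Contour value at 500 Hz = TL_500 + deficiency = 27 + 4 = 31
STC = 31


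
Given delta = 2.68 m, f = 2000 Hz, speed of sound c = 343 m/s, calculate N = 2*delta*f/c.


N = 2*delta*f/c = 2*delta/lambda, where lambda = c/f
lambda = 343 / 2000 = 0.1715 m
N = 2 * 2.68 / 0.1715 = 31.254


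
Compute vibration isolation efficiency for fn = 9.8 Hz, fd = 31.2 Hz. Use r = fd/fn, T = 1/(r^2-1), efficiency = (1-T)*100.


r = 31.2 / 9.8 = 3.18367
r^2 - 1 = 3.18367^2 - 1 = 9.13575
T = 1/9.13575 = 0.10946
Efficiency = (1 - 0.10946)*100 = 89.054 %


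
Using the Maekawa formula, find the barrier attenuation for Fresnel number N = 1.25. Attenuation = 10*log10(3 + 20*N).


3 + 20*N = 3 + 20*1.25 = 28
Att = 10*log10(28) = 14.472 dB


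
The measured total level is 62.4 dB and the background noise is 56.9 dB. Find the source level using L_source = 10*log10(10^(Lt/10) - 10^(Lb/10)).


10^(62.4/10) = 1.7378e+06
10^(56.9/10) = 489779
Difference = 1.7378e+06 - 489779 = 1.24802e+06
L_source = 10*log10(1.24802e+06) = 60.962 dB


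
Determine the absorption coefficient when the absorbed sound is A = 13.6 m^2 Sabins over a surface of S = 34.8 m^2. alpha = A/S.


Absorption coefficient = absorbed power / incident power
alpha = A / S = 13.6 / 34.8 = 0.3908


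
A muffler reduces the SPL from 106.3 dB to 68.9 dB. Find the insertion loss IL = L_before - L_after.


Insertion loss = SPL without muffler - SPL with muffler
IL = 106.3 - 68.9 = 37.4 dB


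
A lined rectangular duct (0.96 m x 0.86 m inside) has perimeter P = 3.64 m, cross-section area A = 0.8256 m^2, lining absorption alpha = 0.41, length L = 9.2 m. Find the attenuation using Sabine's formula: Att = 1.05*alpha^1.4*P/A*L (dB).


alpha^1.4 = 0.41^1.4 = 0.28701
Attenuation rate = 1.05 * alpha^1.4 * P / A
= 1.05 * 0.28701 * 3.64 / 0.8256 = 1.32867 dB/m
Total Att = 1.32867 * 9.2 = 12.224 dB


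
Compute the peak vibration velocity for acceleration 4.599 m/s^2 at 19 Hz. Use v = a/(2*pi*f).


omega = 2*pi*f = 2*pi*19 = 119.381 rad/s
v = a / omega = 4.599 / 119.381 = 0.038524 m/s


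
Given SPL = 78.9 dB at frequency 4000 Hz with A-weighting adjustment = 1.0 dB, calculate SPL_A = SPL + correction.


A-weighting table: 4000 Hz -> 1.0 dB correction
SPL_A = SPL + correction = 78.9 + (1.0) = 79.9 dBA


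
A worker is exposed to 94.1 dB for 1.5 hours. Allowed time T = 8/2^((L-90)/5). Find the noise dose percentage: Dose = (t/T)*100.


T_allowed = 8 / 2^((94.1 - 90)/5) = 4.53154 hr
Dose = 1.5 / 4.53154 * 100 = 33.101 %


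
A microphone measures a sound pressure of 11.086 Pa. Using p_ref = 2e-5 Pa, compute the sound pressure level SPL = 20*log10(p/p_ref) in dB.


p / p_ref = 11.086 / 2e-5 = 554300
SPL = 20 * log10(554300) = 114.87 dB


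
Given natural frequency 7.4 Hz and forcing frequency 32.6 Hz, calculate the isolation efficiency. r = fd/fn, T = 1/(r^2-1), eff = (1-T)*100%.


r = 32.6 / 7.4 = 4.40541
r^2 - 1 = 4.40541^2 - 1 = 18.4076
T = 1/18.4076 = 0.0543254
Efficiency = (1 - 0.0543254)*100 = 94.567 %


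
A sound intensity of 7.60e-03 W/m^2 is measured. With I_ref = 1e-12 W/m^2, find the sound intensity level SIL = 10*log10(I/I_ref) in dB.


I / I_ref = 7.60e-03 / 1e-12 = 7.6e+09
SIL = 10 * log10(7.6e+09) = 98.808 dB


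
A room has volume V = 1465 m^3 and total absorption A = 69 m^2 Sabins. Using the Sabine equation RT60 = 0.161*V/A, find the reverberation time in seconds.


RT60 = 0.161 * 1465 / 69 = 3.4183 s


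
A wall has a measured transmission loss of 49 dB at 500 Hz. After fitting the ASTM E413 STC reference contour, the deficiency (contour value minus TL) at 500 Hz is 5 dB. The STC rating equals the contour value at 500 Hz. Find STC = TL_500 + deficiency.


By ASTM E413, STC = value of the fitted reference contour at 500 Hz.
Contour value at 500 Hz = TL_500 + deficiency = 49 + 5 = 54
STC = 54


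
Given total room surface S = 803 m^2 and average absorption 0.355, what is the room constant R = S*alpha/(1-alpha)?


R = 803 * 0.355 / (1 - 0.355) = 441.96 m^2


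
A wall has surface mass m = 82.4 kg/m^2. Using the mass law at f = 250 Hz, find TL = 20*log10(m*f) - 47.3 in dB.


m * f = 82.4 * 250 = 20600
20*log10(20600) = 86.2773 dB
TL = 86.2773 - 47.3 = 38.977 dB


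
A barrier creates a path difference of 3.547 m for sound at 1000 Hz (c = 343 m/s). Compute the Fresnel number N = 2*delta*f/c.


N = 2*delta*f/c = 2*delta/lambda, where lambda = c/f
lambda = 343 / 1000 = 0.343 m
N = 2 * 3.547 / 0.343 = 20.682


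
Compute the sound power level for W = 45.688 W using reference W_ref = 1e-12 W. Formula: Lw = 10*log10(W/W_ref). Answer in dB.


W / W_ref = 45.688 / 1e-12 = 4.5688e+13
Lw = 10 * log10(4.5688e+13) = 136.6 dB


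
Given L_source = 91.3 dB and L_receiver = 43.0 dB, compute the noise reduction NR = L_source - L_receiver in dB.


NR = L_source - L_receiver (difference between source and receiving room levels)
NR = 91.3 - 43.0 = 48.3 dB


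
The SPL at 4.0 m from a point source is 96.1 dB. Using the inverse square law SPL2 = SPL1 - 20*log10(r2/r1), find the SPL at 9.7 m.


r2/r1 = 9.7/4.0 = 2.425
Correction = 20*log10(2.425) = 7.69423 dB
SPL2 = 96.1 - 7.69423 = 88.406 dB


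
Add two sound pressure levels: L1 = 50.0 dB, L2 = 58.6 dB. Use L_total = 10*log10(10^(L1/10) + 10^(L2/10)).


10^(50.0/10) = 100000
10^(58.6/10) = 724436
Sum = 100000 + 724436 = 824436
L_total = 10*log10(824436) = 59.162 dB


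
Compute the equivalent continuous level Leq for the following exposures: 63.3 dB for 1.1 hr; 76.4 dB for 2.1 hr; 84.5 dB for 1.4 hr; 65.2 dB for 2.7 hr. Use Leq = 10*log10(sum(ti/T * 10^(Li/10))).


T_total = 1.1 + 2.1 + 1.4 + 2.7 = 7.3 hr
(1.1/7.3) * 10^(63.3/10) = 322159
(2.1/7.3) * 10^(76.4/10) = 1.25573e+07
(1.4/7.3) * 10^(84.5/10) = 5.40512e+07
(2.7/7.3) * 10^(65.2/10) = 1.22473e+06
Sum = 322159 + 1.25573e+07 + 5.40512e+07 + 1.22473e+06 = 6.81554e+07
Leq = 10*log10(6.81554e+07) = 78.335 dB


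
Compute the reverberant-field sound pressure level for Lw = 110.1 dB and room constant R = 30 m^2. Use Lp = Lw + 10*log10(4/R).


4/R = 4/30 = 0.133333
Lp = 110.1 + 10*log10(0.133333) = 101.35 dB


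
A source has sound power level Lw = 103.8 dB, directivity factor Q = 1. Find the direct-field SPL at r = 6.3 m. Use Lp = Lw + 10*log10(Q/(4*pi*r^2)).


4*pi*r^2 = 4*pi*6.3^2 = 498.759 m^2
Q / (4*pi*r^2) = 1 / 498.759 = 0.00200498
Lp = 103.8 + 10*log10(0.00200498) = 76.821 dB


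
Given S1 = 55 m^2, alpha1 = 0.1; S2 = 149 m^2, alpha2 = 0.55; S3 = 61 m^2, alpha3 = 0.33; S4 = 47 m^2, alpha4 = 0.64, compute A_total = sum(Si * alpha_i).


55 * 0.1 = 5.5
149 * 0.55 = 81.95
61 * 0.33 = 20.13
47 * 0.64 = 30.08
A_total = 5.5 + 81.95 + 20.13 + 30.08 = 137.66 m^2


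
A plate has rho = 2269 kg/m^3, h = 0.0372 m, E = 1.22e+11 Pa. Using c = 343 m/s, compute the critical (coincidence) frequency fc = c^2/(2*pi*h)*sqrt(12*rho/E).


12*rho/E = 12*2269/1.22e+11 = 2.2318e-07
sqrt(12*rho/E) = sqrt(2.2318e-07) = 0.000472419
c^2/(2*pi*h) = 343^2/(2*pi*0.0372) = 503345
fc = 503345 * 0.000472419 = 237.79 Hz


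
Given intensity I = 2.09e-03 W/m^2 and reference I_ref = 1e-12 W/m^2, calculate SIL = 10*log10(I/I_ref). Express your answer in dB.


I / I_ref = 2.09e-03 / 1e-12 = 2.09e+09
SIL = 10 * log10(2.09e+09) = 93.201 dB


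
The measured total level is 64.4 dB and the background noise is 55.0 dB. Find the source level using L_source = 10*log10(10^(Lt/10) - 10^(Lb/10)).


10^(64.4/10) = 2.75423e+06
10^(55.0/10) = 316228
Difference = 2.75423e+06 - 316228 = 2.438e+06
L_source = 10*log10(2.438e+06) = 63.87 dB


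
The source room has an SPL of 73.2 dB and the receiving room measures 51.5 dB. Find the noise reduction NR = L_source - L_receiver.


NR = L_source - L_receiver (difference between source and receiving room levels)
NR = 73.2 - 51.5 = 21.7 dB


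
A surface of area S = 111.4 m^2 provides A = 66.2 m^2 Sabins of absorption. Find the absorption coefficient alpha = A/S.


Absorption coefficient = absorbed power / incident power
alpha = A / S = 66.2 / 111.4 = 0.59425


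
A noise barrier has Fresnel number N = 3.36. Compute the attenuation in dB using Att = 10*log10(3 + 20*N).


3 + 20*N = 3 + 20*3.36 = 70.2
Att = 10*log10(70.2) = 18.463 dB


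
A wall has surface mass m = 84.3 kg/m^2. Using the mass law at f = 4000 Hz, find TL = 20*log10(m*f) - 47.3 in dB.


m * f = 84.3 * 4000 = 337200
20*log10(337200) = 110.558 dB
TL = 110.558 - 47.3 = 63.258 dB


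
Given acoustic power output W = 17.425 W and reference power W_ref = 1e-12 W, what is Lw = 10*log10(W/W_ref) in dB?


W / W_ref = 17.425 / 1e-12 = 1.7425e+13
Lw = 10 * log10(1.7425e+13) = 132.41 dB


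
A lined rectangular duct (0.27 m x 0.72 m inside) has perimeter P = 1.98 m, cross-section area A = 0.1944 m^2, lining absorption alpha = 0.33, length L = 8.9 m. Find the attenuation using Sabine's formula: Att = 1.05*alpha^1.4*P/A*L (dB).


alpha^1.4 = 0.33^1.4 = 0.211797
Attenuation rate = 1.05 * alpha^1.4 * P / A
= 1.05 * 0.211797 * 1.98 / 0.1944 = 2.26505 dB/m
Total Att = 2.26505 * 8.9 = 20.159 dB


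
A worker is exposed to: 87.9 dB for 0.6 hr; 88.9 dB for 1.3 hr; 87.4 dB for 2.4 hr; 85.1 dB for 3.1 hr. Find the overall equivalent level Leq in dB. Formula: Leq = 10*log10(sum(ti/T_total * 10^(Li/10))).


T_total = 0.6 + 1.3 + 2.4 + 3.1 = 7.4 hr
(0.6/7.4) * 10^(87.9/10) = 4.99942e+07
(1.3/7.4) * 10^(88.9/10) = 1.36368e+08
(2.4/7.4) * 10^(87.4/10) = 1.78229e+08
(3.1/7.4) * 10^(85.1/10) = 1.3556e+08
Sum = 4.99942e+07 + 1.36368e+08 + 1.78229e+08 + 1.3556e+08 = 5.00151e+08
Leq = 10*log10(5.00151e+08) = 86.991 dB


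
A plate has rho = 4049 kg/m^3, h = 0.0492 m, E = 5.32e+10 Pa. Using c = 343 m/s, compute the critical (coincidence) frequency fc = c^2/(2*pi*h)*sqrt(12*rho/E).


12*rho/E = 12*4049/5.32e+10 = 9.13308e-07
sqrt(12*rho/E) = sqrt(9.13308e-07) = 0.000955671
c^2/(2*pi*h) = 343^2/(2*pi*0.0492) = 380578
fc = 380578 * 0.000955671 = 363.71 Hz


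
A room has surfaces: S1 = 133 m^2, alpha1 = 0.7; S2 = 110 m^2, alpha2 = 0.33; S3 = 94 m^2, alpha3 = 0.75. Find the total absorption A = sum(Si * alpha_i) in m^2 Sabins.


133 * 0.7 = 93.1
110 * 0.33 = 36.3
94 * 0.75 = 70.5
A_total = 93.1 + 36.3 + 70.5 = 199.9 m^2


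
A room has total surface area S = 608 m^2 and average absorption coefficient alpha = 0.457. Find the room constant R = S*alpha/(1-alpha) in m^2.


R = 608 * 0.457 / (1 - 0.457) = 511.71 m^2


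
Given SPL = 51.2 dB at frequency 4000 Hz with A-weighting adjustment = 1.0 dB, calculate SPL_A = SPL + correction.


A-weighting table: 4000 Hz -> 1.0 dB correction
SPL_A = SPL + correction = 51.2 + (1.0) = 52.2 dBA


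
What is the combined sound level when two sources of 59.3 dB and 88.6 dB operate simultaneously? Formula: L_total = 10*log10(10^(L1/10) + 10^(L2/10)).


10^(59.3/10) = 851138
10^(88.6/10) = 7.24436e+08
Sum = 851138 + 7.24436e+08 = 7.25287e+08
L_total = 10*log10(7.25287e+08) = 88.605 dB


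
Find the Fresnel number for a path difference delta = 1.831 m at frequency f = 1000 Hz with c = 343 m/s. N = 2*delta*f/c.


N = 2*delta*f/c = 2*delta/lambda, where lambda = c/f
lambda = 343 / 1000 = 0.343 m
N = 2 * 1.831 / 0.343 = 10.676


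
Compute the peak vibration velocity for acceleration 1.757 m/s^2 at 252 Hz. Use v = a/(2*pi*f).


omega = 2*pi*f = 2*pi*252 = 1583.36 rad/s
v = a / omega = 1.757 / 1583.36 = 0.0011097 m/s


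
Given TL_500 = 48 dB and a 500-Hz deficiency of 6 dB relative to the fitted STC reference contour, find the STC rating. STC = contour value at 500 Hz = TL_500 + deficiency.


By ASTM E413, STC = value of the fitted reference contour at 500 Hz.
Contour value at 500 Hz = TL_500 + deficiency = 48 + 6 = 54
STC = 54


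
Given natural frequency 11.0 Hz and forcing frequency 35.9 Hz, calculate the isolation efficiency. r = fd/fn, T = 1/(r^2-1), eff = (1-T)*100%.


r = 35.9 / 11.0 = 3.26364
r^2 - 1 = 3.26364^2 - 1 = 9.65135
T = 1/9.65135 = 0.103612
Efficiency = (1 - 0.103612)*100 = 89.639 %


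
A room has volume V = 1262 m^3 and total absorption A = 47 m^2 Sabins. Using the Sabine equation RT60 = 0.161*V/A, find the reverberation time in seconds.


RT60 = 0.161 * 1262 / 47 = 4.323 s


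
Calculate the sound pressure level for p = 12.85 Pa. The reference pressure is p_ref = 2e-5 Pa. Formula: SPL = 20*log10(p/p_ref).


p / p_ref = 12.85 / 2e-5 = 642500
SPL = 20 * log10(642500) = 116.16 dB


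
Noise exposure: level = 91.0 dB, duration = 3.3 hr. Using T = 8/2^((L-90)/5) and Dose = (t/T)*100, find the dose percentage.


T_allowed = 8 / 2^((91.0 - 90)/5) = 6.9644 hr
Dose = 3.3 / 6.9644 * 100 = 47.384 %


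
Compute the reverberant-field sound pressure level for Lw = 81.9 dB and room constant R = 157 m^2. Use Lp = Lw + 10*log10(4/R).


4/R = 4/157 = 0.0254777
Lp = 81.9 + 10*log10(0.0254777) = 65.962 dB


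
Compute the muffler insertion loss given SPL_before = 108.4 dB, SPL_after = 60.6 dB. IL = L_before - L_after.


Insertion loss = SPL without muffler - SPL with muffler
IL = 108.4 - 60.6 = 47.8 dB


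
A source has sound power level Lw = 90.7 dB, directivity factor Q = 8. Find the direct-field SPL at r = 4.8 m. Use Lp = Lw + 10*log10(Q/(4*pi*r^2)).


4*pi*r^2 = 4*pi*4.8^2 = 289.529 m^2
Q / (4*pi*r^2) = 8 / 289.529 = 0.0276311
Lp = 90.7 + 10*log10(0.0276311) = 75.114 dB


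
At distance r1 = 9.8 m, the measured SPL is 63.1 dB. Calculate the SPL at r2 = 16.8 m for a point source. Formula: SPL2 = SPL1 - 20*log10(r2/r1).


r2/r1 = 16.8/9.8 = 1.71429
Correction = 20*log10(1.71429) = 4.68169 dB
SPL2 = 63.1 - 4.68169 = 58.418 dB


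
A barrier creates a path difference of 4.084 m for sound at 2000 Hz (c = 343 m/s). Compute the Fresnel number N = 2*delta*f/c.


N = 2*delta*f/c = 2*delta/lambda, where lambda = c/f
lambda = 343 / 2000 = 0.1715 m
N = 2 * 4.084 / 0.1715 = 47.627


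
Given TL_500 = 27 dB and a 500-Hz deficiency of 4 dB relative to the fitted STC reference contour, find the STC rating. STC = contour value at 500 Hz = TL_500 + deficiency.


By ASTM E413, STC = value of the fitted reference contour at 500 Hz.
Contour value at 500 Hz = TL_500 + deficiency = 27 + 4 = 31
STC = 31


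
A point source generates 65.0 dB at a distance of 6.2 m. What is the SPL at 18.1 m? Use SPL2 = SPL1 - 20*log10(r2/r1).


r2/r1 = 18.1/6.2 = 2.91935
Correction = 20*log10(2.91935) = 9.30572 dB
SPL2 = 65.0 - 9.30572 = 55.694 dB


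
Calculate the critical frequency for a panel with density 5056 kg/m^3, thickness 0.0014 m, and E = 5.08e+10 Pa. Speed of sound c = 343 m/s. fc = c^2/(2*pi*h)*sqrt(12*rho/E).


12*rho/E = 12*5056/5.08e+10 = 1.19433e-06
sqrt(12*rho/E) = sqrt(1.19433e-06) = 0.00109285
c^2/(2*pi*h) = 343^2/(2*pi*0.0014) = 1.33746e+07
fc = 1.33746e+07 * 0.00109285 = 14616 Hz
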